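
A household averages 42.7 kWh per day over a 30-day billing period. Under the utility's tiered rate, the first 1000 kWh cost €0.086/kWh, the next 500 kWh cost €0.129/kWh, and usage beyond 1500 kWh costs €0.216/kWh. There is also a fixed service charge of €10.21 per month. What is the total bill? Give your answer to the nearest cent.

Usage = 42.7 kWh/day × 30 days = 1281 kWh
First 1000 kWh × €0.086 = €86.00
Next 281 kWh × €0.129 = €36.25
Remaining tier: 0 kWh (not reached)
Energy charge = €122.25; + service €10.21 = €132.46

€132.46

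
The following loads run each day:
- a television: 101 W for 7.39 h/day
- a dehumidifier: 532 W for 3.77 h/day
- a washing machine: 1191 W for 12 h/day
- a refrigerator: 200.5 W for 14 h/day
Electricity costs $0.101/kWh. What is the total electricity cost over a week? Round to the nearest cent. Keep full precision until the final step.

television: 101 W × 7.39 h × 7 d = 5,225 Wh = 5.225 kWh
dehumidifier: 532 W × 3.77 h × 7 d = 14,039 Wh = 14.04 kWh
washing machine: 1191 W × 12 h × 7 d = 100,044 Wh = 100 kWh
refrigerator: 200.5 W × 14 h × 7 d = 19,649 Wh = 19.65 kWh
Total energy = 5.225 + 14.04 + 100 + 19.65 = 139 kWh
Cost = 139 kWh × $0.101 = $14.03

$14.03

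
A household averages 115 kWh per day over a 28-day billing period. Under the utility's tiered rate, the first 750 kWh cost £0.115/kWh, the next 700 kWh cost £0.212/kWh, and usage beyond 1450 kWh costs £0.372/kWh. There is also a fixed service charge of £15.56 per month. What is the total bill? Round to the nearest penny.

£908.65

Usage = 115 kWh/day × 28 days = 3220 kWh
First 750 kWh × £0.115 = £86.25
Next 700 kWh × £0.212 = £148.40
Remaining 1770 kWh × £0.372 = £658.44
Energy charge = £893.09; + service £15.56 = £908.65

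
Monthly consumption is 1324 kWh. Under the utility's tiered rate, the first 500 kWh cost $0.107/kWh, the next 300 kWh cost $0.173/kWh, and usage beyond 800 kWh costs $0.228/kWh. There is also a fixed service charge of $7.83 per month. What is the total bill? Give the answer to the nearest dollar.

$233

First 500 kWh × $0.107 = $53.50
Next 300 kWh × $0.173 = $51.90
Remaining 524 kWh × $0.228 = $119.47
Energy charge = $224.87; + service $7.83 = $232.70 ≈ $233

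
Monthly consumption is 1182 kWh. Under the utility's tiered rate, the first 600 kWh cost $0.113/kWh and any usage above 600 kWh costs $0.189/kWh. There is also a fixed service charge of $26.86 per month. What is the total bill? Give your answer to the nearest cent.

First 600 kWh × $0.113 = $67.80
Remaining 582 kWh × $0.189 = $110.00
Energy charge = $177.80; + service $26.86 = $204.66

$204.66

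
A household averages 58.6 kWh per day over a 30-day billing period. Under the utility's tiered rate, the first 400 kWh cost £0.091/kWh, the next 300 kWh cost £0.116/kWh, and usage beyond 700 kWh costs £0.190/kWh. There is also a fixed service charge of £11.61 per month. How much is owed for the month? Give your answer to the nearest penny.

Usage = 58.6 kWh/day × 30 days = 1758 kWh
First 400 kWh × £0.091 = £36.40
Next 300 kWh × £0.116 = £34.80
Remaining 1058 kWh × £0.190 = £201.02
Energy charge = £272.22; + service £11.61 = £283.83

£283.83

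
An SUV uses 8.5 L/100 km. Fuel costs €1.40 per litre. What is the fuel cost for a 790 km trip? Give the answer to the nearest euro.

Fuel = 8.5 L/100 km × 790 km / 100 = 67.15 L
Cost = 67.15 L × €1.40/L = €94.01 ≈ €94

€94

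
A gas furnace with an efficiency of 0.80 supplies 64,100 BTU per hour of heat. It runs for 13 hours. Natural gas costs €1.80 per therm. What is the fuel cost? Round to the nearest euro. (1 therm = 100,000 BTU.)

Heat delivered = 64,100 BTU/h × 13 h = 833,300 BTU
Gas input = 833,300 / 0.80 = 1,041,625 BTU
= 1,041,625 / 100,000 = 10.42 therm
Cost = 10.42 × €1.80/therm = €18.75 ≈ €19

€19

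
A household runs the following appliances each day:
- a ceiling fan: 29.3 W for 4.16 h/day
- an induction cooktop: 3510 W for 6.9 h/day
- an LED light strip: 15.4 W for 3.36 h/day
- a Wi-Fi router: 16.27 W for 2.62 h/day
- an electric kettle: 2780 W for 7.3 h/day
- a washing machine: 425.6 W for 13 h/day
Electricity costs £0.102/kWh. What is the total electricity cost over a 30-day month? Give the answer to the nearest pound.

ceiling fan: 29.3 W × 4.16 h × 30 d = 3,657 Wh = 3.657 kWh
induction cooktop: 3510 W × 6.9 h × 30 d = 726,570 Wh = 726.6 kWh
LED light strip: 15.4 W × 3.36 h × 30 d = 1,552 Wh = 1.552 kWh
Wi-Fi router: 16.27 W × 2.62 h × 30 d = 1,279 Wh = 1.279 kWh
electric kettle: 2780 W × 7.3 h × 30 d = 608,820 Wh = 608.8 kWh
washing machine: 425.6 W × 13 h × 30 d = 165,984 Wh = 166 kWh
Total energy = 3.657 + 726.6 + 1.552 + 1.279 + 608.8 + 166 = 1,508 kWh
Cost = 1,508 kWh × £0.102 = £153.80 ≈ £154

£154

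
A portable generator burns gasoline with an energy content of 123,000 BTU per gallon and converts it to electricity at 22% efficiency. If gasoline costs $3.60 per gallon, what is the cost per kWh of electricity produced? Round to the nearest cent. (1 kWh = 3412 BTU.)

Electrical output per gallon = 123,000 BTU × 0.22 / 3412 BTU/kWh = 7.931 kWh
Cost per kWh = $3.60 / 7.931 kWh = $0.454

$0.45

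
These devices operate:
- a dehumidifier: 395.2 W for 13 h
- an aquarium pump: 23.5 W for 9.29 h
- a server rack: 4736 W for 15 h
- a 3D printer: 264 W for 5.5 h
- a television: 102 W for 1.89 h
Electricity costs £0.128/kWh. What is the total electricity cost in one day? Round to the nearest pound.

£10

dehumidifier: 395.2 W × 13 h = 5,138 Wh = 5.138 kWh
aquarium pump: 23.5 W × 9.29 h = 218 Wh = 0.2183 kWh
server rack: 4736 W × 15 h = 71,040 Wh = 71.04 kWh
3D printer: 264 W × 5.5 h = 1,452 Wh = 1.452 kWh
television: 102 W × 1.89 h = 193 Wh = 0.1928 kWh
Total energy = 5.138 + 0.2183 + 71.04 + 1.452 + 0.1928 = 78.04 kWh
Cost = 78.04 kWh × £0.128 = £9.99 ≈ £10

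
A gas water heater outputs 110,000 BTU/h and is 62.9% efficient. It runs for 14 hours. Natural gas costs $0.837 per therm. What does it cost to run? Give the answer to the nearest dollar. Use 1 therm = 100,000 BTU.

Heat delivered = 110,000 BTU/h × 14 h = 1,540,000 BTU
Gas input = 1,540,000 / 0.629 = 2,448,331 BTU
= 2,448,331 / 100,000 = 24.48 therm
Cost = 24.48 × $0.837/therm = $20.49 ≈ $20

$20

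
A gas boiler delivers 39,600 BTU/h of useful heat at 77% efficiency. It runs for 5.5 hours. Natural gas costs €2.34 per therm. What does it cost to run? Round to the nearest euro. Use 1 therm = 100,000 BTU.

€7

Heat delivered = 39,600 BTU/h × 5.5 h = 217,800 BTU
Gas input = 217,800 / 0.77 = 282,857 BTU
= 282,857 / 100,000 = 2.829 therm
Cost = 2.829 × €2.34/therm = €6.62 ≈ €7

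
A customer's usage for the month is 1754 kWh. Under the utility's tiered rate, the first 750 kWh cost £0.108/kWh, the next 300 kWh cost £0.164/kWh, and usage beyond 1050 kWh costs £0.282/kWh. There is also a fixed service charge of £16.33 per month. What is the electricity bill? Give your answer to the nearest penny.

£345.06

First 750 kWh × £0.108 = £81.00
Next 300 kWh × £0.164 = £49.20
Remaining 704 kWh × £0.282 = £198.53
Energy charge = £328.73; + service £16.33 = £345.06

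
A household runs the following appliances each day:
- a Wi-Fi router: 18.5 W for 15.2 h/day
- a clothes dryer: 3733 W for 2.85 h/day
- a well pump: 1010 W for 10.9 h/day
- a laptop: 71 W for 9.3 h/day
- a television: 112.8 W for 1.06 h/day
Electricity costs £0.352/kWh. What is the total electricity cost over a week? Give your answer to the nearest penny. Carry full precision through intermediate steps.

Wi-Fi router: 18.5 W × 15.2 h × 7 d = 1,968 Wh = 1.968 kWh
clothes dryer: 3733 W × 2.85 h × 7 d = 74,473 Wh = 74.47 kWh
well pump: 1010 W × 10.9 h × 7 d = 77,063 Wh = 77.06 kWh
laptop: 71 W × 9.3 h × 7 d = 4,622 Wh = 4.622 kWh
television: 112.8 W × 1.06 h × 7 d = 837 Wh = 0.837 kWh
Total energy = 1.968 + 74.47 + 77.06 + 4.622 + 0.837 = 159 kWh
Cost = 159 kWh × £0.352 = £55.96

£55.96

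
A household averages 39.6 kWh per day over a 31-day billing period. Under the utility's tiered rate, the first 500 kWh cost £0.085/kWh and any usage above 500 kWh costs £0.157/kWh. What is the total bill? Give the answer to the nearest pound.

Usage = 39.6 kWh/day × 31 days = 1227.6 kWh
First 500 kWh × £0.085 = £42.50
Remaining 727.6 kWh × £0.157 = £114.23
Total = £156.73 ≈ £157

£157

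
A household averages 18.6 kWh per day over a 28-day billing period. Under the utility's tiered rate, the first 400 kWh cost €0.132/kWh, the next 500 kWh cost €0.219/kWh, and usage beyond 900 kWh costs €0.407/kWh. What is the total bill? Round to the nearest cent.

€79.26

Usage = 18.6 kWh/day × 28 days = 520.8 kWh
First 400 kWh × €0.132 = €52.80
Next 120.8 kWh × €0.219 = €26.46
Remaining tier: 0 kWh (not reached)
Total = €79.26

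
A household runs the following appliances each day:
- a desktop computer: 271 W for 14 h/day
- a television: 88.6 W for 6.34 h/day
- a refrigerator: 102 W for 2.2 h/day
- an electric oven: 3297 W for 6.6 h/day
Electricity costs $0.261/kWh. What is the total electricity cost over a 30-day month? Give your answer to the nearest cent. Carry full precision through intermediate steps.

desktop computer: 271 W × 14 h × 30 d = 113,820 Wh = 113.8 kWh
television: 88.6 W × 6.34 h × 30 d = 16,852 Wh = 16.85 kWh
refrigerator: 102 W × 2.2 h × 30 d = 6,732 Wh = 6.732 kWh
electric oven: 3297 W × 6.6 h × 30 d = 652,806 Wh = 652.8 kWh
Total energy = 113.8 + 16.85 + 6.732 + 652.8 = 790.2 kWh
Cost = 790.2 kWh × $0.261 = $206.24

$206.24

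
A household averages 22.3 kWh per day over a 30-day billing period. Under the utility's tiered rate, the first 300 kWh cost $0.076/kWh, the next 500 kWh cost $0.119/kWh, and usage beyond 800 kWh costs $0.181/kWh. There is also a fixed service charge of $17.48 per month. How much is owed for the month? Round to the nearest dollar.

Usage = 22.3 kWh/day × 30 days = 669 kWh
First 300 kWh × $0.076 = $22.80
Next 369 kWh × $0.119 = $43.91
Remaining tier: 0 kWh (not reached)
Energy charge = $66.71; + service $17.48 = $84.19 ≈ $84

$84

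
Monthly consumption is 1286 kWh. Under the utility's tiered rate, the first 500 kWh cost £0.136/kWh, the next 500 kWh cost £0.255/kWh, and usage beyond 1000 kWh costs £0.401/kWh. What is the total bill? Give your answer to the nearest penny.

First 500 kWh × £0.136 = £68.00
Next 500 kWh × £0.255 = £127.50
Remaining 286 kWh × £0.401 = £114.69
Total = £310.19

£310.19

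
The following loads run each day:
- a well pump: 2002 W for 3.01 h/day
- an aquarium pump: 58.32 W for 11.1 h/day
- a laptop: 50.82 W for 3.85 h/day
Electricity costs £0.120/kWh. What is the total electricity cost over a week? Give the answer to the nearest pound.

£6

well pump: 2002 W × 3.01 h × 7 d = 42,182 Wh = 42.18 kWh
aquarium pump: 58.32 W × 11.1 h × 7 d = 4,531 Wh = 4.531 kWh
laptop: 50.82 W × 3.85 h × 7 d = 1,370 Wh = 1.37 kWh
Total energy = 42.18 + 4.531 + 1.37 = 48.08 kWh
Cost = 48.08 kWh × £0.120 = £5.77 ≈ £6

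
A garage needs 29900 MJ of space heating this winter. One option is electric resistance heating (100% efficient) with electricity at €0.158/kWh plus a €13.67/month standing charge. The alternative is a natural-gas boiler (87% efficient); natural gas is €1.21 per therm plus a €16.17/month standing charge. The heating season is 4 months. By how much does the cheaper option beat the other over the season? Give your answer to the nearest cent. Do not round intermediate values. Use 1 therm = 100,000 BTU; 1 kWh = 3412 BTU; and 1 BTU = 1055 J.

€908.23

Heat load = 29900 MJ = 29,900,000,000 J / 1055 = 28,341,232 BTU
Gas: input = 28,341,232 / 0.87 = 32,576,129 BTU = 325.8 therm → 325.8 × €1.21 = €394.17; + 4 × €16.17 standing = €458.85
Electric: 28,341,232 BTU / 3412 = 8,306 kWh → × €0.158 = €1,312.40; + 4 × €13.67 standing = €1,367.08
Difference = |€458.85 − €1,367.08| = €908.23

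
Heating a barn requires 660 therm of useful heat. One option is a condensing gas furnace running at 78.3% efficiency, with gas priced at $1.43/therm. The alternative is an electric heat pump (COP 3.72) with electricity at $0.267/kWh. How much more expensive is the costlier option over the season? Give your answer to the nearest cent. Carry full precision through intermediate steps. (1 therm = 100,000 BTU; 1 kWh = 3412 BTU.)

$183.00

Heat load = 660 therm × 100,000 = 66,000,000 BTU
Gas: input = 66,000,000 / 0.783 = 84,291,188 BTU = 842.9 therm → 842.9 × $1.43 = $1,205.36
Heat pump: 66,000,000 BTU / 3412 = 19,340 kWh heat; / 3.72 = 5,200 kWh in → × $0.267 = $1,388.36
Difference = |$1,205.36 − $1,388.36| = $183.00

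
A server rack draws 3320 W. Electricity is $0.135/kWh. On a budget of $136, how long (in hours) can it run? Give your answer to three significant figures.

Energy budget = $136 / $0.135 per kWh = 1,007 kWh = 1,007,407 Wh
Runtime = 1,007,407 Wh / 3320 W = 303.4 h

303 h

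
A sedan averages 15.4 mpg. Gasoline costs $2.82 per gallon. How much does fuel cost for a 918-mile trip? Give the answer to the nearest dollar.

$168

Fuel = 918 mi / 15.4 mpg = 59.61 gal
Cost = 59.61 gal × $2.82/gal = $168.10 ≈ $168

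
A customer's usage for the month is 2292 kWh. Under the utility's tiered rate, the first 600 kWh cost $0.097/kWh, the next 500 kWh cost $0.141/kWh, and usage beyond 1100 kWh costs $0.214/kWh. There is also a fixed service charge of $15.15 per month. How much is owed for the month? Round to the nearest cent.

$398.94

First 600 kWh × $0.097 = $58.20
Next 500 kWh × $0.141 = $70.50
Remaining 1192 kWh × $0.214 = $255.09
Energy charge = $383.79; + service $15.15 = $398.94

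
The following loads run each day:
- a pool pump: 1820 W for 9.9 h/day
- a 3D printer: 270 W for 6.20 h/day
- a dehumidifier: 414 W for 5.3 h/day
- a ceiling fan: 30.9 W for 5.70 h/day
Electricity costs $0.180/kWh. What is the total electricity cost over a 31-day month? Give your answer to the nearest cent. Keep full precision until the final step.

$123.11

pool pump: 1820 W × 9.9 h × 31 d = 558,558 Wh = 558.6 kWh
3D printer: 270 W × 6.20 h × 31 d = 51,894 Wh = 51.89 kWh
dehumidifier: 414 W × 5.3 h × 31 d = 68,020 Wh = 68.02 kWh
ceiling fan: 30.9 W × 5.70 h × 31 d = 5,460 Wh = 5.46 kWh
Total energy = 558.6 + 51.89 + 68.02 + 5.46 = 683.9 kWh
Cost = 683.9 kWh × $0.180 = $123.11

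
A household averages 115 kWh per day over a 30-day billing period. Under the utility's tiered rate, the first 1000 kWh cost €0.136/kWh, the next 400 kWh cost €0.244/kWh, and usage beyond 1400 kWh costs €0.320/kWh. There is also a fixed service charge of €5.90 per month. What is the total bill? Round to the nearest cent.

Usage = 115 kWh/day × 30 days = 3450 kWh
First 1000 kWh × €0.136 = €136.00
Next 400 kWh × €0.244 = €97.60
Remaining 2050 kWh × €0.320 = €656.00
Energy charge = €889.60; + service €5.90 = €895.50

€895.50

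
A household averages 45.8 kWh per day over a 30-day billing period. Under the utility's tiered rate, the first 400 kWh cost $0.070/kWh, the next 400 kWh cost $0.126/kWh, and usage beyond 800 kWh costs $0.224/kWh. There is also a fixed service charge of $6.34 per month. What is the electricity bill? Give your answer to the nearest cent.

Usage = 45.8 kWh/day × 30 days = 1374 kWh
First 400 kWh × $0.070 = $28.00
Next 400 kWh × $0.126 = $50.40
Remaining 574 kWh × $0.224 = $128.58
Energy charge = $206.98; + service $6.34 = $213.32

$213.32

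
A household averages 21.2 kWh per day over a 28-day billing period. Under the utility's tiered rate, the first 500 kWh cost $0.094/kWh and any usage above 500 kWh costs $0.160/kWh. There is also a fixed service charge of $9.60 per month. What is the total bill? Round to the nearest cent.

Usage = 21.2 kWh/day × 28 days = 593.6 kWh
First 500 kWh × $0.094 = $47.00
Remaining 93.6 kWh × $0.160 = $14.98
Energy charge = $61.98; + service $9.60 = $71.58

$71.58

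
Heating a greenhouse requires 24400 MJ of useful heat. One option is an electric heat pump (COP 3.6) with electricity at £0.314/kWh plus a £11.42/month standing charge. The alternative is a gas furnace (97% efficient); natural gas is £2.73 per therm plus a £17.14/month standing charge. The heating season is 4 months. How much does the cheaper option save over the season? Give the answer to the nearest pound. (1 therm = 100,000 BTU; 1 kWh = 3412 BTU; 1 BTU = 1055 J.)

Heat load = 24400 MJ = 24,400,000,000 J / 1055 = 23,127,962 BTU
Gas: input = 23,127,962 / 0.97 = 23,843,260 BTU = 238.4 therm → 238.4 × £2.73 = £650.92; + 4 × £17.14 standing = £719.48
Heat pump: 23,127,962 BTU / 3412 = 6,778 kWh heat; / 3.6 = 1,883 kWh in → × £0.314 = £591.23; + 4 × £11.42 standing = £636.91
Difference = |£719.48 − £636.91| = £82.57 ≈ £83

£83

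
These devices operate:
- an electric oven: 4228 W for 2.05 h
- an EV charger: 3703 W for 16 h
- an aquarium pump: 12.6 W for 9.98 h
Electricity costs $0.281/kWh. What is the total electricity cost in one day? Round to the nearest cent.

$19.12

electric oven: 4228 W × 2.05 h = 8,667 Wh = 8.667 kWh
EV charger: 3703 W × 16 h = 59,248 Wh = 59.25 kWh
aquarium pump: 12.6 W × 9.98 h = 126 Wh = 0.1257 kWh
Total energy = 8.667 + 59.25 + 0.1257 = 68.04 kWh
Cost = 68.04 kWh × $0.281 = $19.12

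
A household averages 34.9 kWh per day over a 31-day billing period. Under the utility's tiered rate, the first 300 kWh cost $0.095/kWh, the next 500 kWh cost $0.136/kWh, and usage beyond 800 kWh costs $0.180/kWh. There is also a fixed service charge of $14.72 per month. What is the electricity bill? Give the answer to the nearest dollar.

Usage = 34.9 kWh/day × 31 days = 1081.9 kWh
First 300 kWh × $0.095 = $28.50
Next 500 kWh × $0.136 = $68.00
Remaining 281.9 kWh × $0.180 = $50.74
Energy charge = $147.24; + service $14.72 = $161.96 ≈ $162

$162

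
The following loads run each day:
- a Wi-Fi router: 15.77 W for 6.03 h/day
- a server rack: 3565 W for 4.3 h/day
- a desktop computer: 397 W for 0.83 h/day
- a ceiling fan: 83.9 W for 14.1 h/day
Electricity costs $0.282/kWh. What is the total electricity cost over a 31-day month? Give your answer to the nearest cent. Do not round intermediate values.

$148.06

Wi-Fi router: 15.77 W × 6.03 h × 31 d = 2,948 Wh = 2.948 kWh
server rack: 3565 W × 4.3 h × 31 d = 475,214 Wh = 475.2 kWh
desktop computer: 397 W × 0.83 h × 31 d = 10,215 Wh = 10.21 kWh
ceiling fan: 83.9 W × 14.1 h × 31 d = 36,673 Wh = 36.67 kWh
Total energy = 2.948 + 475.2 + 10.21 + 36.67 = 525 kWh
Cost = 525 kWh × $0.282 = $148.06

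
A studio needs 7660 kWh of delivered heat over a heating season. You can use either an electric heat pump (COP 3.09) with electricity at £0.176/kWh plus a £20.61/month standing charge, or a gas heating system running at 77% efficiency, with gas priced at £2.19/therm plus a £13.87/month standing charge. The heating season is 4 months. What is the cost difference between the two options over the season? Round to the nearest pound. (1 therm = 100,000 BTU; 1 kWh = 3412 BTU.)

Heat load = 7660 kWh × 3412 = 26,135,920 BTU
Gas: input = 26,135,920 / 0.77 = 33,942,753 BTU = 339.4 therm → 339.4 × £2.19 = £743.35; + 4 × £13.87 standing = £798.83
Heat pump: 26,135,920 BTU / 3412 = 7,660 kWh heat; / 3.09 = 2,479 kWh in → × £0.176 = £436.30; + 4 × £20.61 standing = £518.74
Difference = |£798.83 − £518.74| = £280.09 ≈ £280

£280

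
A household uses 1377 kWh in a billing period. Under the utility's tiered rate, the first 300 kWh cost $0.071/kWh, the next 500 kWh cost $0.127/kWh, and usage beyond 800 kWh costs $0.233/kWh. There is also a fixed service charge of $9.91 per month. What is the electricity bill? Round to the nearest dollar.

First 300 kWh × $0.071 = $21.30
Next 500 kWh × $0.127 = $63.50
Remaining 577 kWh × $0.233 = $134.44
Energy charge = $219.24; + service $9.91 = $229.15 ≈ $229

$229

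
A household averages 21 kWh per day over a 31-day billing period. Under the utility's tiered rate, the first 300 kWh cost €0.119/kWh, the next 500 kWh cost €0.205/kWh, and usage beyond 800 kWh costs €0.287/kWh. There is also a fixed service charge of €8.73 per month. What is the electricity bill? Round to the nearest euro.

Usage = 21 kWh/day × 31 days = 651 kWh
First 300 kWh × €0.119 = €35.70
Next 351 kWh × €0.205 = €71.95
Remaining tier: 0 kWh (not reached)
Energy charge = €107.66; + service €8.73 = €116.39 ≈ €116

€116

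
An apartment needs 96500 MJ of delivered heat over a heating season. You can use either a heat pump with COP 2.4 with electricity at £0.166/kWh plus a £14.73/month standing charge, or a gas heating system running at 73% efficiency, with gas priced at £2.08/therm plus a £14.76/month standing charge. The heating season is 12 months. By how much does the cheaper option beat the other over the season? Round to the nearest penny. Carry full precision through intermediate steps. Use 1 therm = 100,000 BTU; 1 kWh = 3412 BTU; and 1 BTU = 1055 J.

£752.38

Heat load = 96500 MJ = 96,500,000,000 J / 1055 = 91,469,194 BTU
Gas: input = 91,469,194 / 0.73 = 125,300,266 BTU = 1,253 therm → 1,253 × £2.08 = £2,606.25; + 12 × £14.76 standing = £2,783.37
Heat pump: 91,469,194 BTU / 3412 = 26,810 kWh heat; / 2.4 = 11,170 kWh in → × £0.166 = £1,854.23; + 12 × £14.73 standing = £2,030.99
Difference = |£2,783.37 − £2,030.99| = £752.38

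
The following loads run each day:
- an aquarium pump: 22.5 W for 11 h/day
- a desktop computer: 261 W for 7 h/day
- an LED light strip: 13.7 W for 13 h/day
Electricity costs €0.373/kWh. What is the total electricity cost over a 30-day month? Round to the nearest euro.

€25

aquarium pump: 22.5 W × 11 h × 30 d = 7,425 Wh = 7.425 kWh
desktop computer: 261 W × 7 h × 30 d = 54,810 Wh = 54.81 kWh
LED light strip: 13.7 W × 13 h × 30 d = 5,343 Wh = 5.343 kWh
Total energy = 7.425 + 54.81 + 5.343 = 67.58 kWh
Cost = 67.58 kWh × €0.373 = €25.21 ≈ €25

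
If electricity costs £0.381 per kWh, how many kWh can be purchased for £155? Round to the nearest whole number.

407 kWh

£155 / £0.381 per kWh = 406.8 kWh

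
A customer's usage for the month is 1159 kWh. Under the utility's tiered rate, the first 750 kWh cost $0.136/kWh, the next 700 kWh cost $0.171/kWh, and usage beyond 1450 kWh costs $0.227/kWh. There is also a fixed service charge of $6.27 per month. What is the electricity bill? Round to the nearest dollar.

First 750 kWh × $0.136 = $102.00
Next 409 kWh × $0.171 = $69.94
Remaining tier: 0 kWh (not reached)
Energy charge = $171.94; + service $6.27 = $178.21 ≈ $178

$178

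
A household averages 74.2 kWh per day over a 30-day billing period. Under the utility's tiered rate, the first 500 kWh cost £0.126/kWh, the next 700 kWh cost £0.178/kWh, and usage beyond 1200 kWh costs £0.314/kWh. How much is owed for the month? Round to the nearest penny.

Usage = 74.2 kWh/day × 30 days = 2226 kWh
First 500 kWh × £0.126 = £63.00
Next 700 kWh × £0.178 = £124.60
Remaining 1026 kWh × £0.314 = £322.16
Total = £509.76

£509.76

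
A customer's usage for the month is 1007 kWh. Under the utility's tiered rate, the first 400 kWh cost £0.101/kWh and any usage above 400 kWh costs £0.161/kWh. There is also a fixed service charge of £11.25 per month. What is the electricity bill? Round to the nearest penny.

First 400 kWh × £0.101 = £40.40
Remaining 607 kWh × £0.161 = £97.73
Energy charge = £138.13; + service £11.25 = £149.38

£149.38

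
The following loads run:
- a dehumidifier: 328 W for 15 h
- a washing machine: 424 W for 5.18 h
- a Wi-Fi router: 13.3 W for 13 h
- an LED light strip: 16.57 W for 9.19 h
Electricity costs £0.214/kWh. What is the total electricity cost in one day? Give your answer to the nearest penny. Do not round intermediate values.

dehumidifier: 328 W × 15 h = 4,920 Wh = 4.92 kWh
washing machine: 424 W × 5.18 h = 2,196 Wh = 2.196 kWh
Wi-Fi router: 13.3 W × 13 h = 173 Wh = 0.1729 kWh
LED light strip: 16.57 W × 9.19 h = 152 Wh = 0.1523 kWh
Total energy = 4.92 + 2.196 + 0.1729 + 0.1523 = 7.441 kWh
Cost = 7.441 kWh × £0.214 = £1.59

£1.59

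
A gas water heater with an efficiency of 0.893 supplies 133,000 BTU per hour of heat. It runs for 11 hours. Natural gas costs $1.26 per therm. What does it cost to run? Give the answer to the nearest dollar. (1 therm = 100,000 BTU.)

Heat delivered = 133,000 BTU/h × 11 h = 1,463,000 BTU
Gas input = 1,463,000 / 0.893 = 1,638,298 BTU
= 1,638,298 / 100,000 = 16.38 therm
Cost = 16.38 × $1.26/therm = $20.64 ≈ $21

$21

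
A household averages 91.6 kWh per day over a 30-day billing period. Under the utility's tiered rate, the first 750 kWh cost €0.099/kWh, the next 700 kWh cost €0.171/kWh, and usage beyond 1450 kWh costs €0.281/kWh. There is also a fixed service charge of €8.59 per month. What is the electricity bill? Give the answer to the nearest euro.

Usage = 91.6 kWh/day × 30 days = 2748 kWh
First 750 kWh × €0.099 = €74.25
Next 700 kWh × €0.171 = €119.70
Remaining 1298 kWh × €0.281 = €364.74
Energy charge = €558.69; + service €8.59 = €567.28 ≈ €567

€567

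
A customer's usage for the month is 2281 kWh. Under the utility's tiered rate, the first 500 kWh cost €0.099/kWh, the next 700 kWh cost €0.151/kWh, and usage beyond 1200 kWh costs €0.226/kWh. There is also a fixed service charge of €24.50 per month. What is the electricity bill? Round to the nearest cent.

First 500 kWh × €0.099 = €49.50
Next 700 kWh × €0.151 = €105.70
Remaining 1081 kWh × €0.226 = €244.31
Energy charge = €399.51; + service €24.50 = €424.01

€424.01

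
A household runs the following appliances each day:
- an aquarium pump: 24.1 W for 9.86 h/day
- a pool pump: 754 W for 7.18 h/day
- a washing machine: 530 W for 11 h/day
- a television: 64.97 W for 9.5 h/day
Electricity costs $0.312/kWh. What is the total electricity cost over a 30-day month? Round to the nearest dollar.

$113

aquarium pump: 24.1 W × 9.86 h × 30 d = 7,129 Wh = 7.129 kWh
pool pump: 754 W × 7.18 h × 30 d = 162,412 Wh = 162.4 kWh
washing machine: 530 W × 11 h × 30 d = 174,900 Wh = 174.9 kWh
television: 64.97 W × 9.5 h × 30 d = 18,516 Wh = 18.52 kWh
Total energy = 7.129 + 162.4 + 174.9 + 18.52 = 363 kWh
Cost = 363 kWh × $0.312 = $113.24 ≈ $113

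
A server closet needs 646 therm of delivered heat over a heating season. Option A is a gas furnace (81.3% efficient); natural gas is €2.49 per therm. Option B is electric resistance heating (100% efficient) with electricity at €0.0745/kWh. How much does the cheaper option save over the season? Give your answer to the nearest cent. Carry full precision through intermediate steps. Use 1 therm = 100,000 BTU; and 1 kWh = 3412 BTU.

Heat load = 646 therm × 100,000 = 64,600,000 BTU
Gas: input = 64,600,000 / 0.813 = 79,458,795 BTU = 794.6 therm → 794.6 × €2.49 = €1,978.52
Electric: 64,600,000 BTU / 3412 = 18,930 kWh → × €0.0745 = €1,410.52
Difference = |€1,978.52 − €1,410.52| = €568.00

€568.00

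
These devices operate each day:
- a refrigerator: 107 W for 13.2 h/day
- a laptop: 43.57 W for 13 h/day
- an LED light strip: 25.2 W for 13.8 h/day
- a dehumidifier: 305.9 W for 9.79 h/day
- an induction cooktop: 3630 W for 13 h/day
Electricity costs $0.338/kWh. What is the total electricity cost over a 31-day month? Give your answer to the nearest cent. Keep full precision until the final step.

$550.21

refrigerator: 107 W × 13.2 h × 31 d = 43,784 Wh = 43.78 kWh
laptop: 43.57 W × 13 h × 31 d = 17,559 Wh = 17.56 kWh
LED light strip: 25.2 W × 13.8 h × 31 d = 10,781 Wh = 10.78 kWh
dehumidifier: 305.9 W × 9.79 h × 31 d = 92,838 Wh = 92.84 kWh
induction cooktop: 3630 W × 13 h × 31 d = 1,462,890 Wh = 1,463 kWh
Total energy = 43.78 + 17.56 + 10.78 + 92.84 + 1,463 = 1,628 kWh
Cost = 1,628 kWh × $0.338 = $550.21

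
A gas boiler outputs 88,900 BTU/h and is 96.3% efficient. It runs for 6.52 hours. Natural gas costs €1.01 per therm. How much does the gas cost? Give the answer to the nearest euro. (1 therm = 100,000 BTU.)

€6

Heat delivered = 88,900 BTU/h × 6.52 h = 579,628 BTU
Gas input = 579,628 / 0.963 = 601,898 BTU
= 601,898 / 100,000 = 6.019 therm
Cost = 6.019 × €1.01/therm = €6.08 ≈ €6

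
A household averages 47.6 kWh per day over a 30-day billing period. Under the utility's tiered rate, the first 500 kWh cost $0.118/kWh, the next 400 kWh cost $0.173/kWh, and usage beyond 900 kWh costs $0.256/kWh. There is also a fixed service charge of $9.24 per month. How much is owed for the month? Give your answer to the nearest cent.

$272.61

Usage = 47.6 kWh/day × 30 days = 1428 kWh
First 500 kWh × $0.118 = $59.00
Next 400 kWh × $0.173 = $69.20
Remaining 528 kWh × $0.256 = $135.17
Energy charge = $263.37; + service $9.24 = $272.61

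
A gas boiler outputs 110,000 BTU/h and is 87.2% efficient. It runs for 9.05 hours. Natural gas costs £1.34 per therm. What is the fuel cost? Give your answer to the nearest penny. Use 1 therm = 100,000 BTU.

Heat delivered = 110,000 BTU/h × 9.05 h = 995,500 BTU
Gas input = 995,500 / 0.872 = 1,141,628 BTU
= 1,141,628 / 100,000 = 11.42 therm
Cost = 11.42 × £1.34/therm = £15.30

£15.30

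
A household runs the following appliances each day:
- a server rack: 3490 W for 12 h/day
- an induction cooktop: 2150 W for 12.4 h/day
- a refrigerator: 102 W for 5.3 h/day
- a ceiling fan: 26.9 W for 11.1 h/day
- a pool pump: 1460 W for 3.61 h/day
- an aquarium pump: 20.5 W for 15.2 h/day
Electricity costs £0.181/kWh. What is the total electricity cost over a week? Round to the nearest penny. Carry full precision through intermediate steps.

server rack: 3490 W × 12 h × 7 d = 293,160 Wh = 293.2 kWh
induction cooktop: 2150 W × 12.4 h × 7 d = 186,620 Wh = 186.6 kWh
refrigerator: 102 W × 5.3 h × 7 d = 3,784 Wh = 3.784 kWh
ceiling fan: 26.9 W × 11.1 h × 7 d = 2,090 Wh = 2.09 kWh
pool pump: 1460 W × 3.61 h × 7 d = 36,894 Wh = 36.89 kWh
aquarium pump: 20.5 W × 15.2 h × 7 d = 2,181 Wh = 2.181 kWh
Total energy = 293.2 + 186.6 + 3.784 + 2.09 + 36.89 + 2.181 = 524.7 kWh
Cost = 524.7 kWh × £0.181 = £94.98

£94.98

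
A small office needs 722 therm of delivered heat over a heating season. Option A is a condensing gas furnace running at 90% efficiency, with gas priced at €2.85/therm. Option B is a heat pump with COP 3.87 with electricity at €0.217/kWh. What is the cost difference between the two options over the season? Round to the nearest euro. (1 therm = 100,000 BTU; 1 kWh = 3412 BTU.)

Heat load = 722 therm × 100,000 = 72,200,000 BTU
Gas: input = 72,200,000 / 0.90 = 80,222,222 BTU = 802.2 therm → 802.2 × €2.85 = €2,286.33
Heat pump: 72,200,000 BTU / 3412 = 21,160 kWh heat; / 3.87 = 5,468 kWh in → × €0.217 = €1,186.53
Difference = |€2,286.33 − €1,186.53| = €1,099.81 ≈ €1100

€1100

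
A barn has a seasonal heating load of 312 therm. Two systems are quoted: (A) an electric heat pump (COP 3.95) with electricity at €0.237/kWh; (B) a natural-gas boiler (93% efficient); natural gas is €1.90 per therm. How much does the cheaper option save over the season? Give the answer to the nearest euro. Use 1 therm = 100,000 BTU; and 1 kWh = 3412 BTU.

Heat load = 312 therm × 100,000 = 31,200,000 BTU
Gas: input = 31,200,000 / 0.930 = 33,548,387 BTU = 335.5 therm → 335.5 × €1.90 = €637.42
Heat pump: 31,200,000 BTU / 3412 = 9,144 kWh heat; / 3.95 = 2,315 kWh in → × €0.237 = €548.65
Difference = |€637.42 − €548.65| = €88.77 ≈ €89

€89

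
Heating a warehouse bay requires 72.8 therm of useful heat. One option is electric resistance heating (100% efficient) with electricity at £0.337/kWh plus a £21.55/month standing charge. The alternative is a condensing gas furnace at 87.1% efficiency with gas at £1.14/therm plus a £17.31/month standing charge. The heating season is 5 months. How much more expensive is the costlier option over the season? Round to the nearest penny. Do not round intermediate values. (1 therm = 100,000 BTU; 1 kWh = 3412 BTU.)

Heat load = 72.8 therm × 100,000 = 7,280,000 BTU
Gas: input = 7,280,000 / 0.871 = 8,358,209 BTU = 83.58 therm → 83.58 × £1.14 = £95.28; + 5 × £17.31 standing = £181.83
Electric: 7,280,000 BTU / 3412 = 2,134 kWh → × £0.337 = £719.04; + 5 × £21.55 standing = £826.79
Difference = |£181.83 − £826.79| = £644.96

£644.96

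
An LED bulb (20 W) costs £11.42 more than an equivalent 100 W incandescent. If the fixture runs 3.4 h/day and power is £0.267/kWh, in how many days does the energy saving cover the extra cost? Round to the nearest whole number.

Power saved = 100 − 20 = 80 W
Daily energy saved = 80 W × 3.4 h = 272 Wh = 0.272 kWh
Daily savings = 0.272 × £0.267 = £0.0726
Payback = £11.42 / £0.0726 per day = 157.2 days

157 days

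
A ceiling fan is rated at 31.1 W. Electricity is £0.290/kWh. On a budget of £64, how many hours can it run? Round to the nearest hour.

7096 h

Energy budget = £64 / £0.290 per kWh = 220.7 kWh = 220,690 Wh
Runtime = 220,690 Wh / 31.1 W = 7,096 h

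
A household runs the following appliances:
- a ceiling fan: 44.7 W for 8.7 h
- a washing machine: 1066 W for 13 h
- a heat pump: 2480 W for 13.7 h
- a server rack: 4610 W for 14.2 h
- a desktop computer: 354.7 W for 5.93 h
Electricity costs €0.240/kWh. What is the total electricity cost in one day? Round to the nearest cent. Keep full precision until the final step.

€27.79

ceiling fan: 44.7 W × 8.7 h = 389 Wh = 0.3889 kWh
washing machine: 1066 W × 13 h = 13,858 Wh = 13.86 kWh
heat pump: 2480 W × 13.7 h = 33,976 Wh = 33.98 kWh
server rack: 4610 W × 14.2 h = 65,462 Wh = 65.46 kWh
desktop computer: 354.7 W × 5.93 h = 2,103 Wh = 2.103 kWh
Total energy = 0.3889 + 13.86 + 33.98 + 65.46 + 2.103 = 115.8 kWh
Cost = 115.8 kWh × €0.240 = €27.79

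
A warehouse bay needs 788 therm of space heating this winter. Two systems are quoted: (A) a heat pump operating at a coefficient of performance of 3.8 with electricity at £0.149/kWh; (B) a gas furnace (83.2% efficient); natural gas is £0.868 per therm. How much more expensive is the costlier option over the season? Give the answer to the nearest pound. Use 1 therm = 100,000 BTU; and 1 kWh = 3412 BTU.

£83

Heat load = 788 therm × 100,000 = 78,800,000 BTU
Gas: input = 78,800,000 / 0.832 = 94,711,538 BTU = 947.1 therm → 947.1 × £0.868 = £822.10
Heat pump: 78,800,000 BTU / 3412 = 23,090 kWh heat; / 3.8 = 6,078 kWh in → × £0.149 = £905.57
Difference = |£822.10 − £905.57| = £83.47 ≈ £83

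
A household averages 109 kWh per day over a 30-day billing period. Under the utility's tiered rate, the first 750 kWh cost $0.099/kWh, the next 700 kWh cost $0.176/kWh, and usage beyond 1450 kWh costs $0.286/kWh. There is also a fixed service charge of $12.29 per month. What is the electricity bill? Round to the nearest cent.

$730.26

Usage = 109 kWh/day × 30 days = 3270 kWh
First 750 kWh × $0.099 = $74.25
Next 700 kWh × $0.176 = $123.20
Remaining 1820 kWh × $0.286 = $520.52
Energy charge = $717.97; + service $12.29 = $730.26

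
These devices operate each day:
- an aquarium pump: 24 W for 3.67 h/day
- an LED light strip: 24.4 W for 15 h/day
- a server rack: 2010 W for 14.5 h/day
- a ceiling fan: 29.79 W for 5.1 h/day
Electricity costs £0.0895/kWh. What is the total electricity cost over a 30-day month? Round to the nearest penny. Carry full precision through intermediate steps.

aquarium pump: 24 W × 3.67 h × 30 d = 2,642 Wh = 2.642 kWh
LED light strip: 24.4 W × 15 h × 30 d = 10,980 Wh = 10.98 kWh
server rack: 2010 W × 14.5 h × 30 d = 874,350 Wh = 874.4 kWh
ceiling fan: 29.79 W × 5.1 h × 30 d = 4,558 Wh = 4.558 kWh
Total energy = 2.642 + 10.98 + 874.4 + 4.558 = 892.5 kWh
Cost = 892.5 kWh × £0.0895 = £79.88

£79.88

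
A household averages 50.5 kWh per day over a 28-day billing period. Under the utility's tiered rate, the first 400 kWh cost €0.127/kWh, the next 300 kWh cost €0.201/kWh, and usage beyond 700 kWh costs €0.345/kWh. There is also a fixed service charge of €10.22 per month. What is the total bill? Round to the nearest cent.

€367.65

Usage = 50.5 kWh/day × 28 days = 1414 kWh
First 400 kWh × €0.127 = €50.80
Next 300 kWh × €0.201 = €60.30
Remaining 714 kWh × €0.345 = €246.33
Energy charge = €357.43; + service €10.22 = €367.65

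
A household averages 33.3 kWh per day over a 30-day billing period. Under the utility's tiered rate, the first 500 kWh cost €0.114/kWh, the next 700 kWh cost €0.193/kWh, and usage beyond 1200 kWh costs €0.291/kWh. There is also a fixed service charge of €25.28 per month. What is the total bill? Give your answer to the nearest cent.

€178.59

Usage = 33.3 kWh/day × 30 days = 999 kWh
First 500 kWh × €0.114 = €57.00
Next 499 kWh × €0.193 = €96.31
Remaining tier: 0 kWh (not reached)
Energy charge = €153.31; + service €25.28 = €178.59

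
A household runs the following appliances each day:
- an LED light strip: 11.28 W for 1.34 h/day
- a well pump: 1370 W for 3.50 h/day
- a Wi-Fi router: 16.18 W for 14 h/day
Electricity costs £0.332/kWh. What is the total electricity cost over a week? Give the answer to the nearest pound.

£12

LED light strip: 11.28 W × 1.34 h × 7 d = 106 Wh = 0.1058 kWh
well pump: 1370 W × 3.50 h × 7 d = 33,565 Wh = 33.56 kWh
Wi-Fi router: 16.18 W × 14 h × 7 d = 1,586 Wh = 1.586 kWh
Total energy = 0.1058 + 33.56 + 1.586 = 35.26 kWh
Cost = 35.26 kWh × £0.332 = £11.71 ≈ £12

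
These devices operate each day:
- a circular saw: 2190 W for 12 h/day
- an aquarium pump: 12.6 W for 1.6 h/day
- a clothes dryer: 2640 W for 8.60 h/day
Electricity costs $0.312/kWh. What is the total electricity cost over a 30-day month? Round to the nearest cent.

circular saw: 2190 W × 12 h × 30 d = 788,400 Wh = 788.4 kWh
aquarium pump: 12.6 W × 1.6 h × 30 d = 605 Wh = 0.6048 kWh
clothes dryer: 2640 W × 8.60 h × 30 d = 681,120 Wh = 681.1 kWh
Total energy = 788.4 + 0.6048 + 681.1 = 1,470 kWh
Cost = 1,470 kWh × $0.312 = $458.68

$458.68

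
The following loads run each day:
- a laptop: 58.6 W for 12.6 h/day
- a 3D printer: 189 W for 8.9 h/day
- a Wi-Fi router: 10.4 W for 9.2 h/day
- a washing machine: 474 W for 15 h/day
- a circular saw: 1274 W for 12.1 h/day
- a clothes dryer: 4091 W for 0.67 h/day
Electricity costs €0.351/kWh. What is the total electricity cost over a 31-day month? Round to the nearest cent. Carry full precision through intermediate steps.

€302.30

laptop: 58.6 W × 12.6 h × 31 d = 22,889 Wh = 22.89 kWh
3D printer: 189 W × 8.9 h × 31 d = 52,145 Wh = 52.15 kWh
Wi-Fi router: 10.4 W × 9.2 h × 31 d = 2,966 Wh = 2.966 kWh
washing machine: 474 W × 15 h × 31 d = 220,410 Wh = 220.4 kWh
circular saw: 1274 W × 12.1 h × 31 d = 477,877 Wh = 477.9 kWh
clothes dryer: 4091 W × 0.67 h × 31 d = 84,970 Wh = 84.97 kWh
Total energy = 22.89 + 52.15 + 2.966 + 220.4 + 477.9 + 84.97 = 861.3 kWh
Cost = 861.3 kWh × €0.351 = €302.30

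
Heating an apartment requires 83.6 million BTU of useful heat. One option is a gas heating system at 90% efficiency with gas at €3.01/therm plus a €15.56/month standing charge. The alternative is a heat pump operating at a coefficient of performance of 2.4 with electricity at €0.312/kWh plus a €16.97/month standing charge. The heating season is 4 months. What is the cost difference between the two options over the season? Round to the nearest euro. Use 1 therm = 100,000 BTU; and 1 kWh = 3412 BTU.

Heat load = 83.6 × 10⁶ BTU = 83,600,000 BTU
Gas: input = 83,600,000 / 0.90 = 92,888,889 BTU = 928.9 therm → 928.9 × €3.01 = €2,795.96; + 4 × €15.56 standing = €2,858.20
Heat pump: 83,600,000 BTU / 3412 = 24,500 kWh heat; / 2.4 = 10,210 kWh in → × €0.312 = €3,185.23; + 4 × €16.97 standing = €3,253.11
Difference = |€2,858.20 − €3,253.11| = €394.91 ≈ €395

€395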